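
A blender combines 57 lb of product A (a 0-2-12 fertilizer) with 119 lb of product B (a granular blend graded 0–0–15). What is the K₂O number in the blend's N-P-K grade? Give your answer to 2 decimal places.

Total mass = 57 + 119 = 176 lb.
K₂O mass = 12%×57 + 15%×119 = 24.69 lb.
% K₂O = 24.69 / 176 = 14.0284%.

14.03% K₂O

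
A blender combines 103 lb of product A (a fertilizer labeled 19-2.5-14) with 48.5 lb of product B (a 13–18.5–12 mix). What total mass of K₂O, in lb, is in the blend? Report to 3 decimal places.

20.240 lb K₂O

K₂O mass = 14%×103 + 12%×48.5 = 20.24 lb.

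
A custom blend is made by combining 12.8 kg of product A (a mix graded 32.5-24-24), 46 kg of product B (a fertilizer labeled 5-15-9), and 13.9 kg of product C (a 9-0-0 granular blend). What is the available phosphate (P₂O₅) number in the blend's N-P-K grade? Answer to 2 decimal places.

13.72% P₂O₅

Total mass = 12.8 + 46 + 13.9 = 72.7 kg.
P₂O₅ mass = 24%×12.8 + 15%×46 + 0%×13.9 = 9.972 kg.
% P₂O₅ = 9.972 / 72.7 = 13.7166%.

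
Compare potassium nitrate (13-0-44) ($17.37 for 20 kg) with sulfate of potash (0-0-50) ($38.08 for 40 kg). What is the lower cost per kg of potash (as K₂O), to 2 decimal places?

potassium nitrate: K₂O per bag = 20 × 44% = 8.8 kg; cost = 17.37 / 8.8 = $1.9739/kg K₂O.
sulfate of potash: K₂O per bag = 40 × 50% = 20 kg; cost = 38.08 / 20 = $1.9040/kg K₂O.
sulfate of potash is cheaper.

$1.90 per kg K₂O (sulfate of potash)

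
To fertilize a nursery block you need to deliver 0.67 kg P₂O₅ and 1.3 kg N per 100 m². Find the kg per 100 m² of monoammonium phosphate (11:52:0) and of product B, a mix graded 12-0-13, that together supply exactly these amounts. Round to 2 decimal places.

Let a = kg of monoammonium phosphate, b = kg of product B (per 100 m²).
P₂O₅: 0.52·a + 0·b = 0.67
N: 0.11·a + 0.12·b = 1.3
From row1: a = (0.67 − 0·b) / 0.52.
Into row2: 0.11·(0.67 − 0·b)/0.52 + 0.12·b = 1.3 → b = 9.65224, a = 1.28846.

1.29 kg monoammonium phosphate, 9.65 kg product B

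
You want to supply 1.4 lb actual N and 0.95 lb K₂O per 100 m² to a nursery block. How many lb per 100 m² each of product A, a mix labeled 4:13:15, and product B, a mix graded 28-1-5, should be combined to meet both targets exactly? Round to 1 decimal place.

4.9 lb product A, 4.3 lb product B

Per-100 m² balance (a = product A, b = product B):
N: 0.04·a + 0.28·b = 1.4
K₂O: 0.15·a + 0.05·b = 0.95
Eliminate b: (row1) − 0.28/0.05·(row2) → -0.8·a = -3.92, so a = 4.9.
Then b = (0.95 − 0.15·4.9) / 0.05 = 4.3.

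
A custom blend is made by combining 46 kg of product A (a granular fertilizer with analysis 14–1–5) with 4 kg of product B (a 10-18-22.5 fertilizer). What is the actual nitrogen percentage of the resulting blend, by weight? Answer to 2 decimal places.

13.68% N

Total mass = 46 + 4 = 50 kg.
N mass = 14%×46 + 10%×4 = 6.84 kg.
% N = 6.84 / 50 = 13.68%.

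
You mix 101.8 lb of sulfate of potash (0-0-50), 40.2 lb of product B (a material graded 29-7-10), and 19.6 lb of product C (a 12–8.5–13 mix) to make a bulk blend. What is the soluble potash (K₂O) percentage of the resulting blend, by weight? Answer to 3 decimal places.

35.562% K₂O

Total mass = 101.8 + 40.2 + 19.6 = 161.6 lb.
K₂O mass = 50%×101.8 + 10%×40.2 + 13%×19.6 = 57.468 lb.
% K₂O = 57.468 / 161.6 = 35.5619%.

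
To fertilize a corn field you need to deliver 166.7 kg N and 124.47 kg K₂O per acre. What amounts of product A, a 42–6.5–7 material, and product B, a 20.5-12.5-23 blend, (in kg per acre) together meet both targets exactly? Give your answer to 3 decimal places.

With a, b = kg per acre of product A and product B:
N: 0.42·a + 0.205·b = 166.7
K₂O: 0.07·a + 0.23·b = 124.47
Solving simultaneously: a = 155.9228, b = 493.7191.

155.923 kg product A, 493.719 kg product B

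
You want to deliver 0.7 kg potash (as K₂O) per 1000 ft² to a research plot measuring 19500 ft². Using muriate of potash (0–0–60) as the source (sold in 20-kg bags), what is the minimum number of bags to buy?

2 bags

Product per 1000 ft² = 0.7 / 60% = 1.16667 kg.
Total product = 1.16667 × 19500 / 1000 = 22.75 kg.
Bags = ⌈22.75 / 20⌉ = 2.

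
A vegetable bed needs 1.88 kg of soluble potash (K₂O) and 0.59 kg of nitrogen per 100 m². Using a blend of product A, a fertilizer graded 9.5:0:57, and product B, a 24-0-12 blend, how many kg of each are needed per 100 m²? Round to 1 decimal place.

3.0 kg product A, 1.3 kg product B

Per-100 m² balance (a = product A, b = product B):
K₂O: 0.57·a + 0.12·b = 1.88
N: 0.095·a + 0.24·b = 0.59
Eliminate a: (row1) − 0.57/0.095·(row2) → -1.32·b = -1.66, so b = 1.25758.
Back-substitute: a = (1.88 − 0.12·1.25758) / 0.57 = 3.03349.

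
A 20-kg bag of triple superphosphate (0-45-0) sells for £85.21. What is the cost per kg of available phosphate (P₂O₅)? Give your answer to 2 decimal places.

P₂O₅ in bag = 20 × 45% = 9 kg.
Cost per kg P₂O₅ = £85.21 / 9 = £9.4678.

£9.47 per kg P₂O₅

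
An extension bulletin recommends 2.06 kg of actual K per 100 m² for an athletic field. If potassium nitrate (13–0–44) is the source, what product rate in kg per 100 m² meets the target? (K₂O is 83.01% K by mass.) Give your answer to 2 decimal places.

As K₂O: 2.06 / 0.8301 = 2.48163 kg per 100 m².
Product per 100 m² = 2.48163 / 44% = 5.64007 kg.

5.64 kg of product per hundred sq m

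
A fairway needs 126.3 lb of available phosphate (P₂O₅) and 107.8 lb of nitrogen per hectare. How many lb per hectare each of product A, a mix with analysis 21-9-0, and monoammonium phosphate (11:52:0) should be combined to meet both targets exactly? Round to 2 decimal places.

424.60 lb product A, 169.40 lb monoammonium phosphate

With a, b = lb per hectare of product A and monoammonium phosphate:
P₂O₅: 0.09·a + 0.52·b = 126.3
N: 0.21·a + 0.11·b = 107.8
Eliminate b: (row1) − 0.52/0.11·(row2) → -0.902727·a = -383.3, so a = 424.602.
Then b = (107.8 − 0.21·424.602) / 0.11 = 169.396.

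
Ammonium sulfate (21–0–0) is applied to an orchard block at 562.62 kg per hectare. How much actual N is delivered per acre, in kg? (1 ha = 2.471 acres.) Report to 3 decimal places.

47.815 kg N per acre

nitrogen per hectare = 562.62 × 21% = 118.15 kg.
Convert to per acre: 118.15 × 0.404694 = 47.8147 kg.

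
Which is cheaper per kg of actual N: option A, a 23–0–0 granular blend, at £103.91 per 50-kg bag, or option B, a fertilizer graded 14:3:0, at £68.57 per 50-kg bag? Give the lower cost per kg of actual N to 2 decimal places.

£9.04 per kg N (option A)

option A: N per bag = 50 × 23% = 11.5 kg; cost = 103.91 / 11.5 = £9.0357/kg N.
option B: N per bag = 50 × 14% = 7 kg; cost = 68.57 / 7 = £9.7957/kg N.
option A is cheaper.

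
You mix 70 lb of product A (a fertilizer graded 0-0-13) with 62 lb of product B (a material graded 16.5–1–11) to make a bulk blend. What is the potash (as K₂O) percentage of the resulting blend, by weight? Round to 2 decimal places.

Total mass = 70 + 62 = 132 lb.
K₂O mass = 13%×70 + 11%×62 = 15.92 lb.
% K₂O = 15.92 / 132 = 12.0606%.

12.06% K₂O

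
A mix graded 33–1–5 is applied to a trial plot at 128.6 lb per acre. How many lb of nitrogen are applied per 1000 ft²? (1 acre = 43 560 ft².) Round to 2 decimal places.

0.97 lb N per thousand sq ft

nitrogen per acre = 128.6 × 33% = 42.438 lb.
Convert to per 1000 ft²: 42.438 × 0.0229568 = 0.974242 lb.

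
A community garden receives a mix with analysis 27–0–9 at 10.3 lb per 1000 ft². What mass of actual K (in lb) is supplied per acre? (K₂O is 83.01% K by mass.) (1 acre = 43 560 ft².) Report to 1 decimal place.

K₂O per 1000 ft² = 10.3 × 9% = 0.927 lb.
Elemental K = 0.927 × 0.8301 = 0.769503 lb per 1000 ft².
Convert to per acre: 0.769503 × 43.56 = 33.5195 lb.

33.5 lb K per acre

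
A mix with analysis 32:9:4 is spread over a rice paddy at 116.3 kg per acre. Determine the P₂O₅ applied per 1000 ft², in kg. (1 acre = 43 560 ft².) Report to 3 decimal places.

0.240 kg P₂O₅ per thousand sq ft

P₂O₅ per acre = 116.3 × 9% = 10.467 kg.
Convert to per 1000 ft²: 10.467 × 0.0229568 = 0.240289 kg.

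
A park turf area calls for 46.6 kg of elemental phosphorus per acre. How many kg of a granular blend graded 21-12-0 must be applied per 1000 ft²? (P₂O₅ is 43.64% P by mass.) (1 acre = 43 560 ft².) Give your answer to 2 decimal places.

As P₂O₅: 46.6 / 0.4364 = 106.783 kg per acre.
Product per acre = 106.783 / 12% = 889.856 kg.
Convert to per 1000 ft²: 889.856 × 0.0229568 = 20.4283 kg.

20.43 kg of product per thousand sq ft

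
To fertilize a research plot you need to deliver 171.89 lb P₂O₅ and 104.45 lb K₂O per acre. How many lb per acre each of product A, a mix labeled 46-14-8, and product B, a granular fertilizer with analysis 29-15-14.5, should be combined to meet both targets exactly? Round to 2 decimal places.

With a, b = lb per acre of product A and product B:
P₂O₅: 0.14·a + 0.15·b = 171.89
K₂O: 0.08·a + 0.145·b = 104.45
Eliminate a: (row1) − 0.14/0.08·(row2) → -0.10375·b = -10.8975, so b = 105.036.
Back-substitute: a = (171.89 − 0.15·105.036) / 0.14 = 1115.247.

1115.25 lb product A, 105.04 lb product B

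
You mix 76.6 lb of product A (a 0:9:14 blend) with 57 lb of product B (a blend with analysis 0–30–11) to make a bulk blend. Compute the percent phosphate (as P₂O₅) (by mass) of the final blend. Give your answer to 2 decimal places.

17.96% P₂O₅

Total mass = 76.6 + 57 = 133.6 lb.
P₂O₅ mass = 9%×76.6 + 30%×57 = 23.994 lb.
% P₂O₅ = 23.994 / 133.6 = 17.9596%.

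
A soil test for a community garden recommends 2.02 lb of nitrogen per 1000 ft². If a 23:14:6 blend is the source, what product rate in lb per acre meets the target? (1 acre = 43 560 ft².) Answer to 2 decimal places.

Product per 1000 ft² = 2.02 / 23% = 8.78261 lb.
Convert to per acre: 8.78261 × 43.56 = 382.5704 lb.

382.57 lb of product per acre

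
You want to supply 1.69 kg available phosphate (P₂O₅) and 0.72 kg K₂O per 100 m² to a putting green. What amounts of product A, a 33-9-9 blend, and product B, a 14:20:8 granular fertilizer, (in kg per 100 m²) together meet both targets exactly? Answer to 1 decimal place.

Per-100 m² balance (a = product A, b = product B):
P₂O₅: 0.09·a + 0.2·b = 1.69
K₂O: 0.09·a + 0.08·b = 0.72
Solving simultaneously: a = 0.814815, b = 8.08333.

0.8 kg product A, 8.1 kg product B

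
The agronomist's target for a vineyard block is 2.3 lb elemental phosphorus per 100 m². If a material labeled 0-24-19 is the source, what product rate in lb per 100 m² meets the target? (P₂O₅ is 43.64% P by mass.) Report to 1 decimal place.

22.0 lb of product per hundred sq m

As P₂O₅: 2.3 / 0.4364 = 5.27039 lb per 100 m².
Product per 100 m² = 5.27039 / 24% = 21.96 lb.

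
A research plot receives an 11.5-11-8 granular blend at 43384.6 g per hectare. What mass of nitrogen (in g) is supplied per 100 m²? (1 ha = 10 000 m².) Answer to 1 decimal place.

49.9 g N per hundred sq m

nitrogen per hectare = 43384.6 × 11.5% = 4989.23 g.
Convert to per 100 m²: 4989.23 × 0.01 = 49.8923 g.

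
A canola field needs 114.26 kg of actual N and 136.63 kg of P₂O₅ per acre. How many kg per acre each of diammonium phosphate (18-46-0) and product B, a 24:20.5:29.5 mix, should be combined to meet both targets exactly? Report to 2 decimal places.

Per-acre balance (a = diammonium phosphate, b = product B):
N: 0.18·a + 0.24·b = 114.26
P₂O₅: 0.46·a + 0.205·b = 136.63
From row1: a = (114.26 − 0.24·b) / 0.18.
Into row2: 0.46·(114.26 − 0.24·b)/0.18 + 0.205·b = 136.63 → b = 380.493, a = 127.454.

127.45 kg diammonium phosphate, 380.49 kg product B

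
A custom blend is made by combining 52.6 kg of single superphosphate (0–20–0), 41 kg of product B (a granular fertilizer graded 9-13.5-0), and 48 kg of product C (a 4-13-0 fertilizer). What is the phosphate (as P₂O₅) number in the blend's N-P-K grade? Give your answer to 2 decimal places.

Total mass = 52.6 + 41 + 48 = 141.6 kg.
P₂O₅ mass = 20%×52.6 + 13.5%×41 + 13%×48 = 22.295 kg.
% P₂O₅ = 22.295 / 141.6 = 15.7451%.

15.75% P₂O₅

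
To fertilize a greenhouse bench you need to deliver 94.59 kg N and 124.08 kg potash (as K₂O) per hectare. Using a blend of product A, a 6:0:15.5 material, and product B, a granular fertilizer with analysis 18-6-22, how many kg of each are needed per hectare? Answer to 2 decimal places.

Let a = kg of product A, b = kg of product B (per hectare).
N: 0.06·a + 0.18·b = 94.59
K₂O: 0.155·a + 0.22·b = 124.08
Eliminate a: (row1) − 0.06/0.155·(row2) → 0.0948387·b = 46.559, so b = 490.929.
Back-substitute: a = (94.59 − 0.18·490.929) / 0.06 = 103.714.

103.71 kg product A, 490.93 kg product B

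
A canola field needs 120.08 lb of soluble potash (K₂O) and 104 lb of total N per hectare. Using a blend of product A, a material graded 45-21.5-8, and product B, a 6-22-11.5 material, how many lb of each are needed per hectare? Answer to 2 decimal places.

101.28 lb product A, 973.72 lb product B

Per-hectare balance (a = product A, b = product B):
K₂O: 0.08·a + 0.115·b = 120.08
N: 0.45·a + 0.06·b = 104
Eliminate b: (row1) − 0.115/0.06·(row2) → -0.7825·a = -79.2533, so a = 101.282.
Then b = (104 − 0.45·101.282) / 0.06 = 973.717.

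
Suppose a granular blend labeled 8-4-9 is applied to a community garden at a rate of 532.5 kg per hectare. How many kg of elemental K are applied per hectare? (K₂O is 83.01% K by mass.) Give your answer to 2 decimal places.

39.78 kg K per hectare

K₂O per hectare = 532.5 × 9% = 47.925 kg.
Elemental K = 47.925 × 0.8301 = 39.7825 kg per hectare.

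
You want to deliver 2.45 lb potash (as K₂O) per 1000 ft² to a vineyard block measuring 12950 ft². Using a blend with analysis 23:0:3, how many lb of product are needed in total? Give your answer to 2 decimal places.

Product per 1000 ft² = 2.45 / 3% = 81.6667 lb.
Total product = 81.6667 × 12950 / 1000 = 1057.583 lb.

1057.58 lb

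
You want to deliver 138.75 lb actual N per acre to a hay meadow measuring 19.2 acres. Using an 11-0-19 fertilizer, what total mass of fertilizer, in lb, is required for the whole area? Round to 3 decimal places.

24218.182 lb

Product per acre = 138.75 / 11% = 1261.36 lb.
Total product = 1261.36 × 19.2 = 24218.1818 lb.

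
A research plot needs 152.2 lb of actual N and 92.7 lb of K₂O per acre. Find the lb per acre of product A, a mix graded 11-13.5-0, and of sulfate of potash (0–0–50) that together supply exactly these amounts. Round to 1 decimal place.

1383.6 lb product A, 185.4 lb sulfate of potash

Per-acre balance (a = product A, b = sulfate of potash):
N: 0.11·a + 0·b = 152.2
K₂O: 0·a + 0.5·b = 92.7
Solving simultaneously: a = 1383.64, b = 185.4.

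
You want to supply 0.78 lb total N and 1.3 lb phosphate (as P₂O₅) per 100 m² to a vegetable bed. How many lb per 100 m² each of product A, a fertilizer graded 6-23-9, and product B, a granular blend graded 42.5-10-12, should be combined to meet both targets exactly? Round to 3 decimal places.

With a, b = lb per 100 m² of product A and product B:
N: 0.06·a + 0.425·b = 0.78
P₂O₅: 0.23·a + 0.1·b = 1.3
From row1: a = (0.78 − 0.425·b) / 0.06.
Into row2: 0.23·(0.78 − 0.425·b)/0.06 + 0.1·b = 1.3 → b = 1.10518, a = 5.17166.

5.172 lb product A, 1.105 lb product B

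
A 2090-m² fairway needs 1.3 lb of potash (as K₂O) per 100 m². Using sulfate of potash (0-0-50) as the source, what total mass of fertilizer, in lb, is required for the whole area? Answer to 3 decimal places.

Product per 100 m² = 1.3 / 50% = 2.6 lb.
Total product = 2.6 × 2090 / 100 = 54.34 lb.

54.340 lb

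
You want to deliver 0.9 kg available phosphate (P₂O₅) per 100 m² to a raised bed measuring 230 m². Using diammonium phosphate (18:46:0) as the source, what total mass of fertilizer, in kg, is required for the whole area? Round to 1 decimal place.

4.5 kg

Product per 100 m² = 0.9 / 46% = 1.95652 kg.
Total product = 1.95652 × 230 / 100 = 4.5 kg.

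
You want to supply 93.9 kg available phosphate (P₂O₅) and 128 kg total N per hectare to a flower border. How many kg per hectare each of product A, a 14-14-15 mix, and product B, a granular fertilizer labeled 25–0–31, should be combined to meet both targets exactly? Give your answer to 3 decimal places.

Let a = kg of product A, b = kg of product B (per hectare).
P₂O₅: 0.14·a + 0·b = 93.9
N: 0.14·a + 0.25·b = 128
Eliminate a: (row1) − 0.14/0.14·(row2) → -0.25·b = -34.1, so b = 136.4.
Back-substitute: a = (93.9 − 0·136.4) / 0.14 = 670.7143.

670.714 kg product A, 136.400 kg product B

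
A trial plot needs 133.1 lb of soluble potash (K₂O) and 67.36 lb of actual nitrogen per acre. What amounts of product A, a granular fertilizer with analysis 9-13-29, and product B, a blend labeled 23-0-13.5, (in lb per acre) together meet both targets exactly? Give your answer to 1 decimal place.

With a, b = lb per acre of product A and product B:
K₂O: 0.29·a + 0.135·b = 133.1
N: 0.09·a + 0.23·b = 67.36
Eliminate a: (row1) − 0.29/0.09·(row2) → -0.606111·b = -83.9489, so b = 138.504.
Back-substitute: a = (133.1 − 0.135·138.504) / 0.29 = 394.489.

394.5 lb product A, 138.5 lb product B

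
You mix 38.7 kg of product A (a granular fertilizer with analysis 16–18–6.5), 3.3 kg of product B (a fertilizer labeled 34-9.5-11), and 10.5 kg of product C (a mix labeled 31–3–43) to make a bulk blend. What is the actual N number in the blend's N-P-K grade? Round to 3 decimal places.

Total mass = 38.7 + 3.3 + 10.5 = 52.5 kg.
N mass = 16%×38.7 + 34%×3.3 + 31%×10.5 = 10.569 kg.
% N = 10.569 / 52.5 = 20.1314%.

20.131% N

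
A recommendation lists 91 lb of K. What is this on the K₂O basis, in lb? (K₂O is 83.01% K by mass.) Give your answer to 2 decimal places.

K₂O = 91 / 0.8301 = 109.625 lb.

109.63 lb K₂O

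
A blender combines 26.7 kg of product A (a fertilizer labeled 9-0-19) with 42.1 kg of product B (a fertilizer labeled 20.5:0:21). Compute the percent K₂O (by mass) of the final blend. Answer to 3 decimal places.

Total mass = 26.7 + 42.1 = 68.8 kg.
K₂O mass = 19%×26.7 + 21%×42.1 = 13.914 kg.
% K₂O = 13.914 / 68.8 = 20.2238%.

20.224% K₂O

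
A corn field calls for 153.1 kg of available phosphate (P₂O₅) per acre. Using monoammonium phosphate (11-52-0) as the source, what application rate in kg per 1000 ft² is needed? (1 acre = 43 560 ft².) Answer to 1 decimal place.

Product per acre = 153.1 / 52% = 294.423 kg.
Convert to per 1000 ft²: 294.423 × 0.0229568 = 6.75902 kg.

6.8 kg of product per thousand sq ft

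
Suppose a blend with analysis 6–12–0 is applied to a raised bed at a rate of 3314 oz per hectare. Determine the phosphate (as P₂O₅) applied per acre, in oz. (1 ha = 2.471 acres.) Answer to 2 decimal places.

P₂O₅ per hectare = 3314 × 12% = 397.68 oz.
Convert to per acre: 397.68 × 0.404694 = 160.939 oz.

160.94 oz P₂O₅ per acre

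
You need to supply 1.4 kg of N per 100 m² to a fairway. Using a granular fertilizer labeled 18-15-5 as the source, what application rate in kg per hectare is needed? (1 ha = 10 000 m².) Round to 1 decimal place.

Product per 100 m² = 1.4 / 18% = 7.77778 kg.
Convert to per hectare: 7.77778 × 100 = 777.778 kg.

777.8 kg of product per hectare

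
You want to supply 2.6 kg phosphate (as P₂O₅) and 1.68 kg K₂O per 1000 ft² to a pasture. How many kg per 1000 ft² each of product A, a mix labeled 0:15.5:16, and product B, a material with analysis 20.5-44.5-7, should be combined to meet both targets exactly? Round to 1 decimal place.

9.4 kg product A, 2.6 kg product B

With a, b = kg per 1000 ft² of product A and product B:
P₂O₅: 0.155·a + 0.445·b = 2.6
K₂O: 0.16·a + 0.07·b = 1.68
Eliminate a: (row1) − 0.155/0.16·(row2) → 0.377188·b = 0.9725, so b = 2.57829.
Back-substitute: a = (2.6 − 0.445·2.57829) / 0.155 = 9.372.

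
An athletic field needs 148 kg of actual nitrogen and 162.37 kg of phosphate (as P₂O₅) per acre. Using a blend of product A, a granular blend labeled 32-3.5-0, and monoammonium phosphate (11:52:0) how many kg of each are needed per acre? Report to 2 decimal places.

Let a = kg of product A, b = kg of monoammonium phosphate (per acre).
N: 0.32·a + 0.11·b = 148
P₂O₅: 0.035·a + 0.52·b = 162.37
From row1: a = (148 − 0.11·b) / 0.32.
Into row2: 0.035·(148 − 0.11·b)/0.32 + 0.52·b = 162.37 → b = 287.779, a = 363.576.

363.58 kg product A, 287.78 kg monoammonium phosphate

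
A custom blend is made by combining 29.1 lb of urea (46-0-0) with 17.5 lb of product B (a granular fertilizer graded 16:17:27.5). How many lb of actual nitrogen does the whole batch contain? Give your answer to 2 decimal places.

16.19 lb N

N mass = 46%×29.1 + 16%×17.5 = 16.186 lb.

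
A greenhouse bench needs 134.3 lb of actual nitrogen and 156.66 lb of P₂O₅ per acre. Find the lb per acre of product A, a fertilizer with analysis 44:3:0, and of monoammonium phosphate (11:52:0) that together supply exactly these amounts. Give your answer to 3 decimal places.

Per-acre balance (a = product A, b = monoammonium phosphate):
N: 0.44·a + 0.11·b = 134.3
P₂O₅: 0.03·a + 0.52·b = 156.66
Solving simultaneously: a = 233.2745, b = 287.8111.

233.275 lb product A, 287.811 lb monoammonium phosphate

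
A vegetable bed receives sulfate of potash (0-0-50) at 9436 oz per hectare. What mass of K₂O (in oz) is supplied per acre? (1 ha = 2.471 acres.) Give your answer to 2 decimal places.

1909.35 oz K₂O per acre

K₂O per hectare = 9436 × 50% = 4718 oz.
Convert to per acre: 4718 × 0.404694 = 1909.348 oz.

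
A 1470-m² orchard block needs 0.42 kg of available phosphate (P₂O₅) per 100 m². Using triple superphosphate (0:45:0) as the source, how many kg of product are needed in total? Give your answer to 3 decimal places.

13.720 kg

Product per 100 m² = 0.42 / 45% = 0.933333 kg.
Total product = 0.933333 × 1470 / 100 = 13.72 kg.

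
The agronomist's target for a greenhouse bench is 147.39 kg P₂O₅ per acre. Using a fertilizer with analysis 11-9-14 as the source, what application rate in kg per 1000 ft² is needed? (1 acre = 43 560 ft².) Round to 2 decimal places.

37.60 kg of product per thousand sq ft

Product per acre = 147.39 / 9% = 1637.67 kg.
Convert to per 1000 ft²: 1637.67 × 0.0229568 = 37.5957 kg.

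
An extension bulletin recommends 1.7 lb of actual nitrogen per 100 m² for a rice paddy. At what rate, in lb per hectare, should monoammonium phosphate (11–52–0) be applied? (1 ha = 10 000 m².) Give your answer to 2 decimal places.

Product per 100 m² = 1.7 / 11% = 15.4545 lb.
Convert to per hectare: 15.4545 × 100 = 1545.4545 lb.

1545.45 lb of product per hectare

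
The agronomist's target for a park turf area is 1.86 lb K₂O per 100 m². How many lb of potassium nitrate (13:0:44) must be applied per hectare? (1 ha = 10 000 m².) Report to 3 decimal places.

Product per 100 m² = 1.86 / 44% = 4.22727 lb.
Convert to per hectare: 4.22727 × 100 = 422.7273 lb.

422.727 lb of product per hectare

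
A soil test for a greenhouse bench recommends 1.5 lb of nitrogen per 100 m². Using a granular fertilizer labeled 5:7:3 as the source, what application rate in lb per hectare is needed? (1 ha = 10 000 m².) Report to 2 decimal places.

Product per 100 m² = 1.5 / 5% = 30 lb.
Convert to per hectare: 30 × 100 = 3000 lb.

3000.00 lb of product per hectare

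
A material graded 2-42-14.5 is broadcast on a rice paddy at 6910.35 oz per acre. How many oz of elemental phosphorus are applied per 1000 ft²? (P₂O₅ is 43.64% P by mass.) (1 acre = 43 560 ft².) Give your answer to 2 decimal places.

29.08 oz P per thousand sq ft

P₂O₅ per acre = 6910.35 × 42% = 2902.35 oz.
Elemental P = 2902.35 × 0.4364 = 1266.58 oz per acre.
Convert to per 1000 ft²: 1266.58 × 0.0229568 = 29.0768 oz.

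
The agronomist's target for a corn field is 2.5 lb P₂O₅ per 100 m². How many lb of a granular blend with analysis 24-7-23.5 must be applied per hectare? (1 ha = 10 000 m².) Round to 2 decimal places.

Product per 100 m² = 2.5 / 7% = 35.7143 lb.
Convert to per hectare: 35.7143 × 100 = 3571.429 lb.

3571.43 lb of product per hectare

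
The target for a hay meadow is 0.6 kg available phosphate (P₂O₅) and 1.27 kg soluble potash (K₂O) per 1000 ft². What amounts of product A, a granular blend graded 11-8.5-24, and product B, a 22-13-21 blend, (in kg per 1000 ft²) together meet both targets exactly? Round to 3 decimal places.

With a, b = kg per 1000 ft² of product A and product B:
P₂O₅: 0.085·a + 0.13·b = 0.6
K₂O: 0.24·a + 0.21·b = 1.27
From row1: a = (0.6 − 0.13·b) / 0.085.
Into row2: 0.24·(0.6 − 0.13·b)/0.085 + 0.21·b = 1.27 → b = 2.70037, a = 2.92884.

2.929 kg product A, 2.700 kg product B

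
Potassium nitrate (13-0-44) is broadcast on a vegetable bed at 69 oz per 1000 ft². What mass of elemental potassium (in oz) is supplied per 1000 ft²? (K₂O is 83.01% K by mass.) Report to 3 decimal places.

25.202 oz K per thousand sq ft

K₂O per 1000 ft² = 69 × 44% = 30.36 oz.
Elemental K = 30.36 × 0.8301 = 25.2018 oz per 1000 ft².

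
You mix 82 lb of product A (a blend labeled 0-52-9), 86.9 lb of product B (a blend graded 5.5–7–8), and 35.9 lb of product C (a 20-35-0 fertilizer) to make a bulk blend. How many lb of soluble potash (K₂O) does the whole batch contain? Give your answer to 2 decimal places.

14.33 lb K₂O

K₂O mass = 9%×82 + 8%×86.9 + 0%×35.9 = 14.332 lb.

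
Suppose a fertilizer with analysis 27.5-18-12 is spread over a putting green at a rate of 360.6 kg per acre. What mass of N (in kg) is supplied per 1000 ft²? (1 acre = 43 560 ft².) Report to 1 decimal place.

nitrogen per acre = 360.6 × 27.5% = 99.165 kg.
Convert to per 1000 ft²: 99.165 × 0.0229568 = 2.27652 kg.

2.3 kg N per thousand sq ft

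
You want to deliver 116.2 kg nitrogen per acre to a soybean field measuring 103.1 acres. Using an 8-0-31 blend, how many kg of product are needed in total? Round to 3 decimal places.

Product per acre = 116.2 / 8% = 1452.5 kg.
Total product = 1452.5 × 103.1 = 149752.75 kg.

149752.750 kg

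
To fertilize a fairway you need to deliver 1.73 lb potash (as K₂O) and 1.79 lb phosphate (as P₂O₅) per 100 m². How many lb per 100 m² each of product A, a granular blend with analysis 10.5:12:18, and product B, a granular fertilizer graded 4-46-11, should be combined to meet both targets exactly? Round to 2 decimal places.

8.60 lb product A, 1.65 lb product B

With a, b = lb per 100 m² of product A and product B:
K₂O: 0.18·a + 0.11·b = 1.73
P₂O₅: 0.12·a + 0.46·b = 1.79
Solving simultaneously: a = 8.60489, b = 1.64655.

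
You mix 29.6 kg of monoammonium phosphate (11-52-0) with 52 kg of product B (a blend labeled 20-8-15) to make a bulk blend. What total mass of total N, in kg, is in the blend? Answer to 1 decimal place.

13.7 kg N

N mass = 11%×29.6 + 20%×52 = 13.656 kg.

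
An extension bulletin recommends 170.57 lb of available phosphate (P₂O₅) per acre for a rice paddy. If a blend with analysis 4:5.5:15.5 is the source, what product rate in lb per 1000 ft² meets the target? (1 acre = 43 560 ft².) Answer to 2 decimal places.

71.20 lb of product per thousand sq ft

Product per acre = 170.57 / 5.5% = 3101.27 lb.
Convert to per 1000 ft²: 3101.27 × 0.0229568 = 71.1954 lb.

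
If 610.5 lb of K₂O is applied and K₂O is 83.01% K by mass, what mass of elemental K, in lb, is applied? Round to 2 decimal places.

506.78 lb K

K = 610.5 × 0.8301 = 506.776 lb.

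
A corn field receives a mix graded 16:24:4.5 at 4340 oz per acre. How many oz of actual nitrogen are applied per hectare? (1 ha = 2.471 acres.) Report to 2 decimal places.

nitrogen per acre = 4340 × 16% = 694.4 oz.
Convert to per hectare: 694.4 × 2.471 = 1715.862 oz.

1715.86 oz N per hectare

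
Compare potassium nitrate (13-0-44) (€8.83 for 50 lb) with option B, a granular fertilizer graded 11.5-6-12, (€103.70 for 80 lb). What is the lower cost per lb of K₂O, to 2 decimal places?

potassium nitrate: K₂O per bag = 50 × 44% = 22 lb; cost = 8.83 / 22 = €0.4014/lb K₂O.
option B: K₂O per bag = 80 × 12% = 9.6 lb; cost = 103.70 / 9.6 = €10.8021/lb K₂O.
potassium nitrate is cheaper.

€0.40 per lb K₂O (potassium nitrate)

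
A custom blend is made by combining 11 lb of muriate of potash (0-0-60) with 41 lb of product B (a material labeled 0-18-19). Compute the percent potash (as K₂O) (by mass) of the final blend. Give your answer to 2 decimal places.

27.67% K₂O

Total mass = 11 + 41 = 52 lb.
K₂O mass = 60%×11 + 19%×41 = 14.39 lb.
% K₂O = 14.39 / 52 = 27.6731%.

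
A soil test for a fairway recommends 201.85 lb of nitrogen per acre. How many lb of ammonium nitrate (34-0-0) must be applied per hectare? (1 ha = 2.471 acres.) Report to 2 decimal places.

1466.97 lb of product per hectare

Product per acre = 201.85 / 34% = 593.676 lb.
Convert to per hectare: 593.676 × 2.471 = 1466.9746 lb.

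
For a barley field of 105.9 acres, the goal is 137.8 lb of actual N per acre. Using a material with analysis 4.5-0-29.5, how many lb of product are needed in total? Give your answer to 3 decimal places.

Product per acre = 137.8 / 4.5% = 3062.22 lb.
Total product = 3062.22 × 105.9 = 324289.3333 lb.

324289.333 lb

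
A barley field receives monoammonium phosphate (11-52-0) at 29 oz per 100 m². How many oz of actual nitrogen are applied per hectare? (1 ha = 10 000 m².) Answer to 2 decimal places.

nitrogen per 100 m² = 29 × 11% = 3.19 oz.
Convert to per hectare: 3.19 × 100 = 319 oz.

319.00 oz N per hectare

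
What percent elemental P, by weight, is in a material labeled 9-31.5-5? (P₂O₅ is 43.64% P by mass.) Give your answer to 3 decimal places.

13.747% P

%P = 31.5 × 0.4364 = 13.7466%.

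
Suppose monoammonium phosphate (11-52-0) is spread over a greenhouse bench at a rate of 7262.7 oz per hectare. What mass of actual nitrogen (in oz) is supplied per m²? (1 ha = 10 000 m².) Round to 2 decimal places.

0.08 oz N per sq m

nitrogen per hectare = 7262.7 × 11% = 798.897 oz.
Convert to per m²: 798.897 × 0.0001 = 0.0798897 oz.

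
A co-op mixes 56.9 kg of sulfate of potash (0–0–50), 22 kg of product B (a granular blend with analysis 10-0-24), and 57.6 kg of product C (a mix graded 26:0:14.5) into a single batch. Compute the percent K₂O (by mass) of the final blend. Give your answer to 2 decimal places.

30.83% K₂O

Total mass = 56.9 + 22 + 57.6 = 136.5 kg.
K₂O mass = 50%×56.9 + 24%×22 + 14.5%×57.6 = 42.082 kg.
% K₂O = 42.082 / 136.5 = 30.8293%.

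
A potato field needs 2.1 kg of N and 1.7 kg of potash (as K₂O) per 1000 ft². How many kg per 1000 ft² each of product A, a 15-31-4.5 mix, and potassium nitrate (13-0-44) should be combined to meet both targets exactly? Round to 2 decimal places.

Per-1000 ft² balance (a = product A, b = potassium nitrate):
N: 0.15·a + 0.13·b = 2.1
K₂O: 0.045·a + 0.44·b = 1.7
Eliminate a: (row1) − 0.15/0.045·(row2) → -1.33667·b = -3.56667, so b = 2.66833.
Back-substitute: a = (2.1 − 0.13·2.66833) / 0.15 = 11.6874.

11.69 kg product A, 2.67 kg potassium nitrate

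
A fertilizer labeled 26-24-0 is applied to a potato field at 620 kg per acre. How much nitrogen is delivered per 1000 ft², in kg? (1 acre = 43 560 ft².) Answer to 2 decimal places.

nitrogen per acre = 620 × 26% = 161.2 kg.
Convert to per 1000 ft²: 161.2 × 0.0229568 = 3.70064 kg.

3.70 kg N per thousand sq ft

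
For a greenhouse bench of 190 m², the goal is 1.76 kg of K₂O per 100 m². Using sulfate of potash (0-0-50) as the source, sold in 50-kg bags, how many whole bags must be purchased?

1 bags

Product per 100 m² = 1.76 / 50% = 3.52 kg.
Total product = 3.52 × 190 / 100 = 6.688 kg.
Bags = ⌈6.688 / 50⌉ = 1.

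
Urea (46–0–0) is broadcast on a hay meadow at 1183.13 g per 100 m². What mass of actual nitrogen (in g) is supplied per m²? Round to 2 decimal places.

5.44 g N per sq m

nitrogen per 100 m² = 1183.13 × 46% = 544.24 g.
Convert to per m²: 544.24 × 0.01 = 5.4424 g.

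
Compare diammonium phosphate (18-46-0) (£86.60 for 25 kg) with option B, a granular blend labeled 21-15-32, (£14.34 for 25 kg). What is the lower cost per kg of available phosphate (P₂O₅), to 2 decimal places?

£3.82 per kg P₂O₅ (option B)

diammonium phosphate: P₂O₅ per bag = 25 × 46% = 11.5 kg; cost = 86.60 / 11.5 = £7.5304/kg P₂O₅.
option B: P₂O₅ per bag = 25 × 15% = 3.75 kg; cost = 14.34 / 3.75 = £3.8240/kg P₂O₅.
option B is cheaper.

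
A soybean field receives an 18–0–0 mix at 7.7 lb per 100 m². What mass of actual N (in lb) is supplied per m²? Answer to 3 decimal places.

nitrogen per 100 m² = 7.7 × 18% = 1.386 lb.
Convert to per m²: 1.386 × 0.01 = 0.01386 lb.

0.014 lb N per sq m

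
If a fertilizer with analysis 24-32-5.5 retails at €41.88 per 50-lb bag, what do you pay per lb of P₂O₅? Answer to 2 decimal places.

P₂O₅ in bag = 50 × 32% = 16 lb.
Cost per lb P₂O₅ = €41.88 / 16 = €2.6175.

€2.62 per lb P₂O₅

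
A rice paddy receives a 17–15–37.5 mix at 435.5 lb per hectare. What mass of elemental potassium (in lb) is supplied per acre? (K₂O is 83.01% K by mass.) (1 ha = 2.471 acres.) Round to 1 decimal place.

K₂O per hectare = 435.5 × 37.5% = 163.312 lb.
Elemental K = 163.312 × 0.8301 = 135.566 lb per hectare.
Convert to per acre: 135.566 × 0.404694 = 54.8627 lb.

54.9 lb K per acre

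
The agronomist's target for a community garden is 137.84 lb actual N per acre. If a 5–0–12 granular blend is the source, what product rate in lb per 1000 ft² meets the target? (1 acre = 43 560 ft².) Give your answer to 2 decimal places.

Product per acre = 137.84 / 5% = 2756.8 lb.
Convert to per 1000 ft²: 2756.8 × 0.0229568 = 63.2874 lb.

63.29 lb of product per thousand sq ft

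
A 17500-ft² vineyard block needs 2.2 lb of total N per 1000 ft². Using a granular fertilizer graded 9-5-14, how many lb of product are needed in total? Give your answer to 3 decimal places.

Product per 1000 ft² = 2.2 / 9% = 24.4444 lb.
Total product = 24.4444 × 17500 / 1000 = 427.7778 lb.

427.778 lb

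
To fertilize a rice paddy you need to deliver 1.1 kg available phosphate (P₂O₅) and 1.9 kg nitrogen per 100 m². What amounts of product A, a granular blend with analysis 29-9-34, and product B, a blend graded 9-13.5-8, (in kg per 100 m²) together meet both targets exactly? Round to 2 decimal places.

Let a = kg of product A, b = kg of product B (per 100 m²).
P₂O₅: 0.09·a + 0.135·b = 1.1
N: 0.29·a + 0.09·b = 1.9
Solving simultaneously: a = 5.07246, b = 4.76651.

5.07 kg product A, 4.77 kg product B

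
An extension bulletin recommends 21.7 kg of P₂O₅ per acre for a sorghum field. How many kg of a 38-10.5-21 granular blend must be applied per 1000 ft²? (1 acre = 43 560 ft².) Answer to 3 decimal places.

Product per acre = 21.7 / 10.5% = 206.667 kg.
Convert to per 1000 ft²: 206.667 × 0.0229568 = 4.74441 kg.

4.744 kg of product per thousand sq ft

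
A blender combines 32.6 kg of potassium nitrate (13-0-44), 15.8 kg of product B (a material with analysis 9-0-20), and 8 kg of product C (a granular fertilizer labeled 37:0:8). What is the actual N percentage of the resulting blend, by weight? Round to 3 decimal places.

Total mass = 32.6 + 15.8 + 8 = 56.4 kg.
N mass = 13%×32.6 + 9%×15.8 + 37%×8 = 8.62 kg.
% N = 8.62 / 56.4 = 15.2837%.

15.284% N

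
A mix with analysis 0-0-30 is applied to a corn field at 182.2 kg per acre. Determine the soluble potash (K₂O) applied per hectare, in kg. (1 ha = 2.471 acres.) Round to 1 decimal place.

K₂O per acre = 182.2 × 30% = 54.66 kg.
Convert to per hectare: 54.66 × 2.471 = 135.065 kg.

135.1 kg K₂O per hectare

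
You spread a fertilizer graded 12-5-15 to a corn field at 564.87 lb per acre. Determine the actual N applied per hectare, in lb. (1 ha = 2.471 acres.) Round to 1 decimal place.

nitrogen per acre = 564.87 × 12% = 67.7844 lb.
Convert to per hectare: 67.7844 × 2.471 = 167.495 lb.

167.5 lb N per hectare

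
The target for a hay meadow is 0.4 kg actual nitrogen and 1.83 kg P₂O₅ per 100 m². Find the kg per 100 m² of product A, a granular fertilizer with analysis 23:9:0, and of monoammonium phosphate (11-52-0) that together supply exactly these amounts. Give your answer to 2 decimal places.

Let a = kg of product A, b = kg of monoammonium phosphate (per 100 m²).
N: 0.23·a + 0.11·b = 0.4
P₂O₅: 0.09·a + 0.52·b = 1.83
Solving simultaneously: a = 0.0610757, b = 3.50866.

0.06 kg product A, 3.51 kg monoammonium phosphate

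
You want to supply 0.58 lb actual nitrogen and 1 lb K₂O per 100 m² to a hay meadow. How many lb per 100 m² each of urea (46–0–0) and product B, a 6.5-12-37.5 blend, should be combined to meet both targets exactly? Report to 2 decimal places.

0.88 lb urea, 2.67 lb product B

With a, b = lb per 100 m² of urea and product B:
N: 0.46·a + 0.065·b = 0.58
K₂O: 0·a + 0.375·b = 1
Solving simultaneously: a = 0.884058, b = 2.66667.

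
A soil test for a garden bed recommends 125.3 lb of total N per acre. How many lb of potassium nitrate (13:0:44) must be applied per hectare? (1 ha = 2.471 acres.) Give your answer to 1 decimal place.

2381.7 lb of product per hectare

Product per acre = 125.3 / 13% = 963.846 lb.
Convert to per hectare: 963.846 × 2.471 = 2381.66 lb.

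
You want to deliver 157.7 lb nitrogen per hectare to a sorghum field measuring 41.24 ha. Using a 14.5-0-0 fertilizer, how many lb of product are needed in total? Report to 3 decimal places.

44852.055 lb

Product per hectare = 157.7 / 14.5% = 1087.59 lb.
Total product = 1087.59 × 41.24 = 44852.0552 lb.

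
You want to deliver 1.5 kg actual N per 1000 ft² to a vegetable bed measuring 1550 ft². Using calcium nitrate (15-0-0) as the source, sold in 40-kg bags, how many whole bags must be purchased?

Product per 1000 ft² = 1.5 / 15% = 10 kg.
Total product = 10 × 1550 / 1000 = 15.5 kg.
Bags = ⌈15.5 / 40⌉ = 1.

1 bags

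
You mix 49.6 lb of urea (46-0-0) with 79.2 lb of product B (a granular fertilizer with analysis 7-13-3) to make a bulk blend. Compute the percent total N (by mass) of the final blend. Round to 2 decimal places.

22.02% N

Total mass = 49.6 + 79.2 = 128.8 lb.
N mass = 46%×49.6 + 7%×79.2 = 28.36 lb.
% N = 28.36 / 128.8 = 22.0186%.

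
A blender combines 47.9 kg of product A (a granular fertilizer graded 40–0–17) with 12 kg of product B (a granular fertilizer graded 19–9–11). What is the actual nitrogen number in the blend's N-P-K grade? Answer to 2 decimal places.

35.79% N

Total mass = 47.9 + 12 = 59.9 kg.
N mass = 40%×47.9 + 19%×12 = 21.44 kg.
% N = 21.44 / 59.9 = 35.793%.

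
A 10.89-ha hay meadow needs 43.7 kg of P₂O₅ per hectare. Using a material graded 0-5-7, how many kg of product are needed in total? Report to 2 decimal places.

Product per hectare = 43.7 / 5% = 874 kg.
Total product = 874 × 10.89 = 9517.86 kg.

9517.86 kg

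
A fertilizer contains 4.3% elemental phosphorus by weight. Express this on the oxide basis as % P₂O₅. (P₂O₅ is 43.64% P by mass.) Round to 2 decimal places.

9.85% P₂O₅

%P₂O₅ = 4.3 / 0.4364 = 9.85335%.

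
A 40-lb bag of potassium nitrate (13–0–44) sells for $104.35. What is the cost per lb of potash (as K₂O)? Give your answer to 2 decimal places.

$5.93 per lb K₂O

K₂O in bag = 40 × 44% = 17.6 lb.
Cost per lb K₂O = $104.35 / 17.6 = $5.9290.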